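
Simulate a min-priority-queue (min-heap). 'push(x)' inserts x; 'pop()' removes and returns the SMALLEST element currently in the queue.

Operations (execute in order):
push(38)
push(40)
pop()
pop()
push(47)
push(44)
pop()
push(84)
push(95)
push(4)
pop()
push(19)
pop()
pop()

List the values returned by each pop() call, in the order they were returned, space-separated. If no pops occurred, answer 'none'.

Answer: 38 40 44 4 19 47

Derivation:
push(38): heap contents = [38]
push(40): heap contents = [38, 40]
pop() → 38: heap contents = [40]
pop() → 40: heap contents = []
push(47): heap contents = [47]
push(44): heap contents = [44, 47]
pop() → 44: heap contents = [47]
push(84): heap contents = [47, 84]
push(95): heap contents = [47, 84, 95]
push(4): heap contents = [4, 47, 84, 95]
pop() → 4: heap contents = [47, 84, 95]
push(19): heap contents = [19, 47, 84, 95]
pop() → 19: heap contents = [47, 84, 95]
pop() → 47: heap contents = [84, 95]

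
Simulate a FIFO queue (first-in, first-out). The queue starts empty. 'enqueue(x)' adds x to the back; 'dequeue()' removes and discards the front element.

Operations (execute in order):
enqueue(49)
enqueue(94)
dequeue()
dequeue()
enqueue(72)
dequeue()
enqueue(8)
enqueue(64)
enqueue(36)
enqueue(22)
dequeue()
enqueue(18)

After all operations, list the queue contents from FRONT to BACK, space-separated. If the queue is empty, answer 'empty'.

enqueue(49): [49]
enqueue(94): [49, 94]
dequeue(): [94]
dequeue(): []
enqueue(72): [72]
dequeue(): []
enqueue(8): [8]
enqueue(64): [8, 64]
enqueue(36): [8, 64, 36]
enqueue(22): [8, 64, 36, 22]
dequeue(): [64, 36, 22]
enqueue(18): [64, 36, 22, 18]

Answer: 64 36 22 18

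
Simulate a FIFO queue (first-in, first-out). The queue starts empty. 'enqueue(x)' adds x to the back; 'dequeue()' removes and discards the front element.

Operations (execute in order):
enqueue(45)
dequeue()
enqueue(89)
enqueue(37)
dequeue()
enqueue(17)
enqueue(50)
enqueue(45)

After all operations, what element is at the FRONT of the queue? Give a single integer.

Answer: 37

Derivation:
enqueue(45): queue = [45]
dequeue(): queue = []
enqueue(89): queue = [89]
enqueue(37): queue = [89, 37]
dequeue(): queue = [37]
enqueue(17): queue = [37, 17]
enqueue(50): queue = [37, 17, 50]
enqueue(45): queue = [37, 17, 50, 45]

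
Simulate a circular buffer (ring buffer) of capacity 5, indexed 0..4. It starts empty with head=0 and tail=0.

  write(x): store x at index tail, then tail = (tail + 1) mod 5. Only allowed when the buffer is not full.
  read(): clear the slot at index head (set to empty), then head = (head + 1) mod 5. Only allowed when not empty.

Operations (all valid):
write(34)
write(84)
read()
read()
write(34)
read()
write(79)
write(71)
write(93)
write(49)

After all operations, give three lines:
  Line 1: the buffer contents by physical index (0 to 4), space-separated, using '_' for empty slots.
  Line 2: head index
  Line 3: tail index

write(34): buf=[34 _ _ _ _], head=0, tail=1, size=1
write(84): buf=[34 84 _ _ _], head=0, tail=2, size=2
read(): buf=[_ 84 _ _ _], head=1, tail=2, size=1
read(): buf=[_ _ _ _ _], head=2, tail=2, size=0
write(34): buf=[_ _ 34 _ _], head=2, tail=3, size=1
read(): buf=[_ _ _ _ _], head=3, tail=3, size=0
write(79): buf=[_ _ _ 79 _], head=3, tail=4, size=1
write(71): buf=[_ _ _ 79 71], head=3, tail=0, size=2
write(93): buf=[93 _ _ 79 71], head=3, tail=1, size=3
write(49): buf=[93 49 _ 79 71], head=3, tail=2, size=4

Answer: 93 49 _ 79 71
3
2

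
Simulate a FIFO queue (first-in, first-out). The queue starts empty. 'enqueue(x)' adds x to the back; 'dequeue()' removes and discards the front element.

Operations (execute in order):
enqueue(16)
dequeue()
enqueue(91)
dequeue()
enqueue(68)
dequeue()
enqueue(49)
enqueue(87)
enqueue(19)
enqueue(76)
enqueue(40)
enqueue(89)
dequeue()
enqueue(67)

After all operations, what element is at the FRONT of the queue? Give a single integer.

Answer: 87

Derivation:
enqueue(16): queue = [16]
dequeue(): queue = []
enqueue(91): queue = [91]
dequeue(): queue = []
enqueue(68): queue = [68]
dequeue(): queue = []
enqueue(49): queue = [49]
enqueue(87): queue = [49, 87]
enqueue(19): queue = [49, 87, 19]
enqueue(76): queue = [49, 87, 19, 76]
enqueue(40): queue = [49, 87, 19, 76, 40]
enqueue(89): queue = [49, 87, 19, 76, 40, 89]
dequeue(): queue = [87, 19, 76, 40, 89]
enqueue(67): queue = [87, 19, 76, 40, 89, 67]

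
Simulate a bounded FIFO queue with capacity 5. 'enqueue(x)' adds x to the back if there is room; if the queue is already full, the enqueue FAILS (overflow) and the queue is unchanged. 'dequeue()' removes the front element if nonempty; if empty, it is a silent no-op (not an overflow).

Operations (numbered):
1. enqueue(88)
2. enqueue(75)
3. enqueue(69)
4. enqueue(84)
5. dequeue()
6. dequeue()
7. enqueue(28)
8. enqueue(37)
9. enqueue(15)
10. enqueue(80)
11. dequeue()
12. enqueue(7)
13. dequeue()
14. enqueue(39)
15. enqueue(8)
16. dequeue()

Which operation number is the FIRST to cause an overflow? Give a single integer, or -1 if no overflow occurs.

1. enqueue(88): size=1
2. enqueue(75): size=2
3. enqueue(69): size=3
4. enqueue(84): size=4
5. dequeue(): size=3
6. dequeue(): size=2
7. enqueue(28): size=3
8. enqueue(37): size=4
9. enqueue(15): size=5
10. enqueue(80): size=5=cap → OVERFLOW (fail)
11. dequeue(): size=4
12. enqueue(7): size=5
13. dequeue(): size=4
14. enqueue(39): size=5
15. enqueue(8): size=5=cap → OVERFLOW (fail)
16. dequeue(): size=4

Answer: 10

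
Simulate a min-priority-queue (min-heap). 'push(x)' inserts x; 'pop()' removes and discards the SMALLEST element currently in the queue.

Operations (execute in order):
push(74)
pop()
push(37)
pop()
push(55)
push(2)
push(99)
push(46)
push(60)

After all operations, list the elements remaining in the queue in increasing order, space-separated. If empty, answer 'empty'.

Answer: 2 46 55 60 99

Derivation:
push(74): heap contents = [74]
pop() → 74: heap contents = []
push(37): heap contents = [37]
pop() → 37: heap contents = []
push(55): heap contents = [55]
push(2): heap contents = [2, 55]
push(99): heap contents = [2, 55, 99]
push(46): heap contents = [2, 46, 55, 99]
push(60): heap contents = [2, 46, 55, 60, 99]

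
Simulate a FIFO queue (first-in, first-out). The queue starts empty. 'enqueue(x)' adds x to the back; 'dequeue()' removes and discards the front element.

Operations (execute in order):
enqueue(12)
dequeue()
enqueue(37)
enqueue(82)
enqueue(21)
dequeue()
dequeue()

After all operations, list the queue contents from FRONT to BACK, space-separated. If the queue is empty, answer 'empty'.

enqueue(12): [12]
dequeue(): []
enqueue(37): [37]
enqueue(82): [37, 82]
enqueue(21): [37, 82, 21]
dequeue(): [82, 21]
dequeue(): [21]

Answer: 21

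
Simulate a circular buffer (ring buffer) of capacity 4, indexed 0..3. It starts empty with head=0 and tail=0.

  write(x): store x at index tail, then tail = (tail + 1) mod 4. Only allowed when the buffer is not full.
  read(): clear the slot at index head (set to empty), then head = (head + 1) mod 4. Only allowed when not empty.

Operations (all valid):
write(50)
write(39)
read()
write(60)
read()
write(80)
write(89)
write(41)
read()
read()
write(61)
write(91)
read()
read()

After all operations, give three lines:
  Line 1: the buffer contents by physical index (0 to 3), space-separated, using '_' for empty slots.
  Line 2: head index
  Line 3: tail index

write(50): buf=[50 _ _ _], head=0, tail=1, size=1
write(39): buf=[50 39 _ _], head=0, tail=2, size=2
read(): buf=[_ 39 _ _], head=1, tail=2, size=1
write(60): buf=[_ 39 60 _], head=1, tail=3, size=2
read(): buf=[_ _ 60 _], head=2, tail=3, size=1
write(80): buf=[_ _ 60 80], head=2, tail=0, size=2
write(89): buf=[89 _ 60 80], head=2, tail=1, size=3
write(41): buf=[89 41 60 80], head=2, tail=2, size=4
read(): buf=[89 41 _ 80], head=3, tail=2, size=3
read(): buf=[89 41 _ _], head=0, tail=2, size=2
write(61): buf=[89 41 61 _], head=0, tail=3, size=3
write(91): buf=[89 41 61 91], head=0, tail=0, size=4
read(): buf=[_ 41 61 91], head=1, tail=0, size=3
read(): buf=[_ _ 61 91], head=2, tail=0, size=2

Answer: _ _ 61 91
2
0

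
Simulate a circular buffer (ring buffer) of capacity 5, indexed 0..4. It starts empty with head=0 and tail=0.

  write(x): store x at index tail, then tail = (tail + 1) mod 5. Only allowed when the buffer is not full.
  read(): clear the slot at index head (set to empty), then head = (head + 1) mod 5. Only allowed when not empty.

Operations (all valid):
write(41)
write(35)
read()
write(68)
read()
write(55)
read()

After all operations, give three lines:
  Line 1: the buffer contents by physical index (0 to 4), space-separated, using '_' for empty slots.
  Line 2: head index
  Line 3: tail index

write(41): buf=[41 _ _ _ _], head=0, tail=1, size=1
write(35): buf=[41 35 _ _ _], head=0, tail=2, size=2
read(): buf=[_ 35 _ _ _], head=1, tail=2, size=1
write(68): buf=[_ 35 68 _ _], head=1, tail=3, size=2
read(): buf=[_ _ 68 _ _], head=2, tail=3, size=1
write(55): buf=[_ _ 68 55 _], head=2, tail=4, size=2
read(): buf=[_ _ _ 55 _], head=3, tail=4, size=1

Answer: _ _ _ 55 _
3
4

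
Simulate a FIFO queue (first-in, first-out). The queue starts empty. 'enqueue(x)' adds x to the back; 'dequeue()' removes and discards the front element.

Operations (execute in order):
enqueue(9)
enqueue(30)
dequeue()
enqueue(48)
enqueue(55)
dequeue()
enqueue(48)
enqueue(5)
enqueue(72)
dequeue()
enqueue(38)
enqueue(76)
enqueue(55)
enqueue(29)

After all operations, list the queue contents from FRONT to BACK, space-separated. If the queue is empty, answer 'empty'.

Answer: 55 48 5 72 38 76 55 29

Derivation:
enqueue(9): [9]
enqueue(30): [9, 30]
dequeue(): [30]
enqueue(48): [30, 48]
enqueue(55): [30, 48, 55]
dequeue(): [48, 55]
enqueue(48): [48, 55, 48]
enqueue(5): [48, 55, 48, 5]
enqueue(72): [48, 55, 48, 5, 72]
dequeue(): [55, 48, 5, 72]
enqueue(38): [55, 48, 5, 72, 38]
enqueue(76): [55, 48, 5, 72, 38, 76]
enqueue(55): [55, 48, 5, 72, 38, 76, 55]
enqueue(29): [55, 48, 5, 72, 38, 76, 55, 29]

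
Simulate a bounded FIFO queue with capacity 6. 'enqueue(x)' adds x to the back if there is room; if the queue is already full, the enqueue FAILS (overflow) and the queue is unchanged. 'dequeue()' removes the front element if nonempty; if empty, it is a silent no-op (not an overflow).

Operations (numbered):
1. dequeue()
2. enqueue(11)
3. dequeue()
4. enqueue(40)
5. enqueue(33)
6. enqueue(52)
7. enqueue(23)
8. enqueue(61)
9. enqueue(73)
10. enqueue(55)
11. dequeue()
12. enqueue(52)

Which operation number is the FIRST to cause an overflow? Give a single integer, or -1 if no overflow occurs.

Answer: 10

Derivation:
1. dequeue(): empty, no-op, size=0
2. enqueue(11): size=1
3. dequeue(): size=0
4. enqueue(40): size=1
5. enqueue(33): size=2
6. enqueue(52): size=3
7. enqueue(23): size=4
8. enqueue(61): size=5
9. enqueue(73): size=6
10. enqueue(55): size=6=cap → OVERFLOW (fail)
11. dequeue(): size=5
12. enqueue(52): size=6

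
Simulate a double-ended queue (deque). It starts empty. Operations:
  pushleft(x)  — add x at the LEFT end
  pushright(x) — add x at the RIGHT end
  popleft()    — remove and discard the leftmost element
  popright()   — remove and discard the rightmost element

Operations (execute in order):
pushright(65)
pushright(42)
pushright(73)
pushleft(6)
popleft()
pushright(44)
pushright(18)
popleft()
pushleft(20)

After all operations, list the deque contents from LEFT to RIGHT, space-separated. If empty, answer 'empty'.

Answer: 20 42 73 44 18

Derivation:
pushright(65): [65]
pushright(42): [65, 42]
pushright(73): [65, 42, 73]
pushleft(6): [6, 65, 42, 73]
popleft(): [65, 42, 73]
pushright(44): [65, 42, 73, 44]
pushright(18): [65, 42, 73, 44, 18]
popleft(): [42, 73, 44, 18]
pushleft(20): [20, 42, 73, 44, 18]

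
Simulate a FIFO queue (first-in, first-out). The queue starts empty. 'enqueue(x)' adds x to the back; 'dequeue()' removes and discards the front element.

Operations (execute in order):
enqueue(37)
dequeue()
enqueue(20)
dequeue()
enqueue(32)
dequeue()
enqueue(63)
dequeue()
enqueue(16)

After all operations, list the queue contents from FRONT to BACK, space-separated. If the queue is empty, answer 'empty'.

Answer: 16

Derivation:
enqueue(37): [37]
dequeue(): []
enqueue(20): [20]
dequeue(): []
enqueue(32): [32]
dequeue(): []
enqueue(63): [63]
dequeue(): []
enqueue(16): [16]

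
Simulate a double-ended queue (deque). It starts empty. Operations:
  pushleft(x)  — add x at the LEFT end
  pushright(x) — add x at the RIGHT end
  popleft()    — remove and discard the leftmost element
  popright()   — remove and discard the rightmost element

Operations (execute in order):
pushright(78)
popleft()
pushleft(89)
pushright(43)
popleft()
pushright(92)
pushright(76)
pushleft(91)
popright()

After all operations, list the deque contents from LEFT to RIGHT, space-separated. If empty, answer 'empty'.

Answer: 91 43 92

Derivation:
pushright(78): [78]
popleft(): []
pushleft(89): [89]
pushright(43): [89, 43]
popleft(): [43]
pushright(92): [43, 92]
pushright(76): [43, 92, 76]
pushleft(91): [91, 43, 92, 76]
popright(): [91, 43, 92]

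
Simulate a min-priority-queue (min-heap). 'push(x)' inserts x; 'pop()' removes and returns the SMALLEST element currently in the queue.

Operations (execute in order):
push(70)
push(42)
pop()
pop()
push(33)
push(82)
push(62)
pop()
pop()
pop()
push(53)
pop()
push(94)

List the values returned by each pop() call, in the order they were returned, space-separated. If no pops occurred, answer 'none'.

Answer: 42 70 33 62 82 53

Derivation:
push(70): heap contents = [70]
push(42): heap contents = [42, 70]
pop() → 42: heap contents = [70]
pop() → 70: heap contents = []
push(33): heap contents = [33]
push(82): heap contents = [33, 82]
push(62): heap contents = [33, 62, 82]
pop() → 33: heap contents = [62, 82]
pop() → 62: heap contents = [82]
pop() → 82: heap contents = []
push(53): heap contents = [53]
pop() → 53: heap contents = []
push(94): heap contents = [94]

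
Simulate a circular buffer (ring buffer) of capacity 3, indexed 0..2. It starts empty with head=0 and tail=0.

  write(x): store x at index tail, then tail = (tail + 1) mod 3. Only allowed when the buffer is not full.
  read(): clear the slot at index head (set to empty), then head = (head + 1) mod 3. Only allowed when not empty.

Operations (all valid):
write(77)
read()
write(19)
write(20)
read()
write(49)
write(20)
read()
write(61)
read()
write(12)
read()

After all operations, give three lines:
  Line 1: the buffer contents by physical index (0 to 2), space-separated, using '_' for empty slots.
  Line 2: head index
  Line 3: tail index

write(77): buf=[77 _ _], head=0, tail=1, size=1
read(): buf=[_ _ _], head=1, tail=1, size=0
write(19): buf=[_ 19 _], head=1, tail=2, size=1
write(20): buf=[_ 19 20], head=1, tail=0, size=2
read(): buf=[_ _ 20], head=2, tail=0, size=1
write(49): buf=[49 _ 20], head=2, tail=1, size=2
write(20): buf=[49 20 20], head=2, tail=2, size=3
read(): buf=[49 20 _], head=0, tail=2, size=2
write(61): buf=[49 20 61], head=0, tail=0, size=3
read(): buf=[_ 20 61], head=1, tail=0, size=2
write(12): buf=[12 20 61], head=1, tail=1, size=3
read(): buf=[12 _ 61], head=2, tail=1, size=2

Answer: 12 _ 61
2
1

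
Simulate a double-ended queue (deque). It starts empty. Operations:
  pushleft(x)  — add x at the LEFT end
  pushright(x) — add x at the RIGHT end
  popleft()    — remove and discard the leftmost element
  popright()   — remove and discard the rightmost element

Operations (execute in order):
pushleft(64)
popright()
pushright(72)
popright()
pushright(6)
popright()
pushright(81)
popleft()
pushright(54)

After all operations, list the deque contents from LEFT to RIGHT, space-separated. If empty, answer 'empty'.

Answer: 54

Derivation:
pushleft(64): [64]
popright(): []
pushright(72): [72]
popright(): []
pushright(6): [6]
popright(): []
pushright(81): [81]
popleft(): []
pushright(54): [54]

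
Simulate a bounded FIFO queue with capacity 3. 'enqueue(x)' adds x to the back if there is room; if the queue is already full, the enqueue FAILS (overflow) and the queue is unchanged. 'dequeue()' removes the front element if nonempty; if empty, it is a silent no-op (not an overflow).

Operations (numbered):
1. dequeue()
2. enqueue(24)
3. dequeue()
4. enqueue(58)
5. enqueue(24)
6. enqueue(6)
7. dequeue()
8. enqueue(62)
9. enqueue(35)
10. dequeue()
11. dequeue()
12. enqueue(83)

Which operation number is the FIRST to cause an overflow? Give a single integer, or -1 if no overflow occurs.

Answer: 9

Derivation:
1. dequeue(): empty, no-op, size=0
2. enqueue(24): size=1
3. dequeue(): size=0
4. enqueue(58): size=1
5. enqueue(24): size=2
6. enqueue(6): size=3
7. dequeue(): size=2
8. enqueue(62): size=3
9. enqueue(35): size=3=cap → OVERFLOW (fail)
10. dequeue(): size=2
11. dequeue(): size=1
12. enqueue(83): size=2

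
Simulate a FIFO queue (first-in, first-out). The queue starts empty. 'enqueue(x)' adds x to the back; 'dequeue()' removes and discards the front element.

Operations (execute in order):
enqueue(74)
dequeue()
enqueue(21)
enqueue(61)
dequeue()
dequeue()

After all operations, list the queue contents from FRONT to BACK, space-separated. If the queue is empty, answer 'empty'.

Answer: empty

Derivation:
enqueue(74): [74]
dequeue(): []
enqueue(21): [21]
enqueue(61): [21, 61]
dequeue(): [61]
dequeue(): []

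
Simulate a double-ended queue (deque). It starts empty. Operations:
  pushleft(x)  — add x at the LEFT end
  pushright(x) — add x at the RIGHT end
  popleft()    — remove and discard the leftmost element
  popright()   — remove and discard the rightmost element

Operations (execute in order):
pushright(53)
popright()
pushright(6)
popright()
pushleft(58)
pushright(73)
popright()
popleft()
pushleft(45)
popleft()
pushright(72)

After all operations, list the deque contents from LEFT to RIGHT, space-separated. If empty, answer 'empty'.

Answer: 72

Derivation:
pushright(53): [53]
popright(): []
pushright(6): [6]
popright(): []
pushleft(58): [58]
pushright(73): [58, 73]
popright(): [58]
popleft(): []
pushleft(45): [45]
popleft(): []
pushright(72): [72]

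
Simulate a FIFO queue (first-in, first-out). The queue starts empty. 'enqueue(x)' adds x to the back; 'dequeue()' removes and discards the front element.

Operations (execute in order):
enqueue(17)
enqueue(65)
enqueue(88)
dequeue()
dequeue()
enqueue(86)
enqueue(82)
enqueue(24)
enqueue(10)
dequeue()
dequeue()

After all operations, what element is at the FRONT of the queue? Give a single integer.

enqueue(17): queue = [17]
enqueue(65): queue = [17, 65]
enqueue(88): queue = [17, 65, 88]
dequeue(): queue = [65, 88]
dequeue(): queue = [88]
enqueue(86): queue = [88, 86]
enqueue(82): queue = [88, 86, 82]
enqueue(24): queue = [88, 86, 82, 24]
enqueue(10): queue = [88, 86, 82, 24, 10]
dequeue(): queue = [86, 82, 24, 10]
dequeue(): queue = [82, 24, 10]

Answer: 82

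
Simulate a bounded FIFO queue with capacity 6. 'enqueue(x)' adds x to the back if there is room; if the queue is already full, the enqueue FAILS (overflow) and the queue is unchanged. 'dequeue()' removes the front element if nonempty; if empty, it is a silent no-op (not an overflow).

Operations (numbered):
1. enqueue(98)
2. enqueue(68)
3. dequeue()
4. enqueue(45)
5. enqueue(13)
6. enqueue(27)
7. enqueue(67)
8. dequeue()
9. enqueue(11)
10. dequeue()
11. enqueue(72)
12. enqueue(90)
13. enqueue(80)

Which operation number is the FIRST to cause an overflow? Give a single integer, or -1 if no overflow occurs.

Answer: 13

Derivation:
1. enqueue(98): size=1
2. enqueue(68): size=2
3. dequeue(): size=1
4. enqueue(45): size=2
5. enqueue(13): size=3
6. enqueue(27): size=4
7. enqueue(67): size=5
8. dequeue(): size=4
9. enqueue(11): size=5
10. dequeue(): size=4
11. enqueue(72): size=5
12. enqueue(90): size=6
13. enqueue(80): size=6=cap → OVERFLOW (fail)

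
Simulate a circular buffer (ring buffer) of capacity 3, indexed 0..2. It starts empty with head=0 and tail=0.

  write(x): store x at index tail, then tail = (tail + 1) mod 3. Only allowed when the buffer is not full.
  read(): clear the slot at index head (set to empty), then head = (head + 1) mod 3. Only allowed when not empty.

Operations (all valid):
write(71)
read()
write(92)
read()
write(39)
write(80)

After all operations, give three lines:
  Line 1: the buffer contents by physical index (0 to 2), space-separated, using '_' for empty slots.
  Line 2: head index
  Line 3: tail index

Answer: 80 _ 39
2
1

Derivation:
write(71): buf=[71 _ _], head=0, tail=1, size=1
read(): buf=[_ _ _], head=1, tail=1, size=0
write(92): buf=[_ 92 _], head=1, tail=2, size=1
read(): buf=[_ _ _], head=2, tail=2, size=0
write(39): buf=[_ _ 39], head=2, tail=0, size=1
write(80): buf=[80 _ 39], head=2, tail=1, size=2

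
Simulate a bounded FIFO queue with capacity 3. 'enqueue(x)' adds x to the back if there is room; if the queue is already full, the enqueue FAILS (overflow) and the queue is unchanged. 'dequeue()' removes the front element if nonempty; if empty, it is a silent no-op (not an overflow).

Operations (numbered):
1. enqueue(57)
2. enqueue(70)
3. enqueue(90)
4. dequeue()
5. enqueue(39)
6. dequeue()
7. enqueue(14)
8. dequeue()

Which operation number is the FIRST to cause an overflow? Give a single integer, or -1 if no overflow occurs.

1. enqueue(57): size=1
2. enqueue(70): size=2
3. enqueue(90): size=3
4. dequeue(): size=2
5. enqueue(39): size=3
6. dequeue(): size=2
7. enqueue(14): size=3
8. dequeue(): size=2

Answer: -1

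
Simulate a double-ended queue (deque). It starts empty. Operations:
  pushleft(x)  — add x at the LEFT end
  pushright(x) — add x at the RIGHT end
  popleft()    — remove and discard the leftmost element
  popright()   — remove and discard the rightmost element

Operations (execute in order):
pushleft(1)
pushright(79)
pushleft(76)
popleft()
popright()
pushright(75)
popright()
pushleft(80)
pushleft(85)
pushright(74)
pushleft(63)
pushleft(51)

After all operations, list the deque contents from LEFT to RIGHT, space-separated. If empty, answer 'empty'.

Answer: 51 63 85 80 1 74

Derivation:
pushleft(1): [1]
pushright(79): [1, 79]
pushleft(76): [76, 1, 79]
popleft(): [1, 79]
popright(): [1]
pushright(75): [1, 75]
popright(): [1]
pushleft(80): [80, 1]
pushleft(85): [85, 80, 1]
pushright(74): [85, 80, 1, 74]
pushleft(63): [63, 85, 80, 1, 74]
pushleft(51): [51, 63, 85, 80, 1, 74]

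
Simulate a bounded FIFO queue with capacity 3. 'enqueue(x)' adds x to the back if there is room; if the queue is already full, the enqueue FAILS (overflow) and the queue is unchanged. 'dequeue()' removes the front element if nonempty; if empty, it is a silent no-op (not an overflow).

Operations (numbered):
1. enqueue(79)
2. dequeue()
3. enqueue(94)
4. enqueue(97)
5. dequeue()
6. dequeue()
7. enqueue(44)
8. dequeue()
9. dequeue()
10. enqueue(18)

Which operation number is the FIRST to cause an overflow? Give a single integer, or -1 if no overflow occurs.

1. enqueue(79): size=1
2. dequeue(): size=0
3. enqueue(94): size=1
4. enqueue(97): size=2
5. dequeue(): size=1
6. dequeue(): size=0
7. enqueue(44): size=1
8. dequeue(): size=0
9. dequeue(): empty, no-op, size=0
10. enqueue(18): size=1

Answer: -1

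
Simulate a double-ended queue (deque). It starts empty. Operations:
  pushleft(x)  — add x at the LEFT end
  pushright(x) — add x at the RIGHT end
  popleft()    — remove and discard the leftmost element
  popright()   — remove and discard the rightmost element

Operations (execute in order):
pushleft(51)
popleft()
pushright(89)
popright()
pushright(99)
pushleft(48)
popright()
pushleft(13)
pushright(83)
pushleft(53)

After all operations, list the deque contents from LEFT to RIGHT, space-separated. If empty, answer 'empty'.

Answer: 53 13 48 83

Derivation:
pushleft(51): [51]
popleft(): []
pushright(89): [89]
popright(): []
pushright(99): [99]
pushleft(48): [48, 99]
popright(): [48]
pushleft(13): [13, 48]
pushright(83): [13, 48, 83]
pushleft(53): [53, 13, 48, 83]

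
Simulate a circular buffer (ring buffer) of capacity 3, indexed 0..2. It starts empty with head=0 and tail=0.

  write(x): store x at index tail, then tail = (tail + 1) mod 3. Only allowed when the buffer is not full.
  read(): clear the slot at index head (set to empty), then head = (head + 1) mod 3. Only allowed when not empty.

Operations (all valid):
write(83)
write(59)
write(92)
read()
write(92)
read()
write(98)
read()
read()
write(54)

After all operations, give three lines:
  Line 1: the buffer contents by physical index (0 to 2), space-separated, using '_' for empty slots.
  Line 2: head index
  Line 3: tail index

write(83): buf=[83 _ _], head=0, tail=1, size=1
write(59): buf=[83 59 _], head=0, tail=2, size=2
write(92): buf=[83 59 92], head=0, tail=0, size=3
read(): buf=[_ 59 92], head=1, tail=0, size=2
write(92): buf=[92 59 92], head=1, tail=1, size=3
read(): buf=[92 _ 92], head=2, tail=1, size=2
write(98): buf=[92 98 92], head=2, tail=2, size=3
read(): buf=[92 98 _], head=0, tail=2, size=2
read(): buf=[_ 98 _], head=1, tail=2, size=1
write(54): buf=[_ 98 54], head=1, tail=0, size=2

Answer: _ 98 54
1
0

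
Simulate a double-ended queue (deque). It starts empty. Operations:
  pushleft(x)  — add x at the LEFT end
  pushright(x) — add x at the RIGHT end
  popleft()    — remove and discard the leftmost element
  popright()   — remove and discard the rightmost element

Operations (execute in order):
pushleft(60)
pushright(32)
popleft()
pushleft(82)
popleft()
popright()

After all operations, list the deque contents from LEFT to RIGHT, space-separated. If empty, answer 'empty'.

pushleft(60): [60]
pushright(32): [60, 32]
popleft(): [32]
pushleft(82): [82, 32]
popleft(): [32]
popright(): []

Answer: empty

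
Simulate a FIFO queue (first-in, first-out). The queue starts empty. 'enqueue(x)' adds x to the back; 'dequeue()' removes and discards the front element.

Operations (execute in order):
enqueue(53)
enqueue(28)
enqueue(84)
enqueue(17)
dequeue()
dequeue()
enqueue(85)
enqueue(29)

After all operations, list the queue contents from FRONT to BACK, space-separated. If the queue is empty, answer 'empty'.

enqueue(53): [53]
enqueue(28): [53, 28]
enqueue(84): [53, 28, 84]
enqueue(17): [53, 28, 84, 17]
dequeue(): [28, 84, 17]
dequeue(): [84, 17]
enqueue(85): [84, 17, 85]
enqueue(29): [84, 17, 85, 29]

Answer: 84 17 85 29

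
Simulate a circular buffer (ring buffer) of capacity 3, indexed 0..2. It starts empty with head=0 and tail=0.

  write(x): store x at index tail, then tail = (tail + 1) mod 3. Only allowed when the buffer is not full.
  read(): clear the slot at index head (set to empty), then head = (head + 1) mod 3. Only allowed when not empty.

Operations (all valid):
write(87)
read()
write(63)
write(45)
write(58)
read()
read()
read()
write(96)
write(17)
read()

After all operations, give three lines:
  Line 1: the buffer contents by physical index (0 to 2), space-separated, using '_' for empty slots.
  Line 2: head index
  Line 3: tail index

Answer: _ _ 17
2
0

Derivation:
write(87): buf=[87 _ _], head=0, tail=1, size=1
read(): buf=[_ _ _], head=1, tail=1, size=0
write(63): buf=[_ 63 _], head=1, tail=2, size=1
write(45): buf=[_ 63 45], head=1, tail=0, size=2
write(58): buf=[58 63 45], head=1, tail=1, size=3
read(): buf=[58 _ 45], head=2, tail=1, size=2
read(): buf=[58 _ _], head=0, tail=1, size=1
read(): buf=[_ _ _], head=1, tail=1, size=0
write(96): buf=[_ 96 _], head=1, tail=2, size=1
write(17): buf=[_ 96 17], head=1, tail=0, size=2
read(): buf=[_ _ 17], head=2, tail=0, size=1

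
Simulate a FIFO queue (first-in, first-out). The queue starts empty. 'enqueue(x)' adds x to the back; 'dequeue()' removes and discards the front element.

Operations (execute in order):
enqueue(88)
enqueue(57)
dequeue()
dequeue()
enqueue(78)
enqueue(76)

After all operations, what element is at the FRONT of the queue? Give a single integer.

enqueue(88): queue = [88]
enqueue(57): queue = [88, 57]
dequeue(): queue = [57]
dequeue(): queue = []
enqueue(78): queue = [78]
enqueue(76): queue = [78, 76]

Answer: 78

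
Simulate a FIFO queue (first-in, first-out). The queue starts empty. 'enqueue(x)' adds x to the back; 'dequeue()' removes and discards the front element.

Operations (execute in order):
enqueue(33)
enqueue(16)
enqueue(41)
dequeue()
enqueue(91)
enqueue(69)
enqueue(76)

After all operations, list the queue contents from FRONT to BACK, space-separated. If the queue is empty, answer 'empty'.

Answer: 16 41 91 69 76

Derivation:
enqueue(33): [33]
enqueue(16): [33, 16]
enqueue(41): [33, 16, 41]
dequeue(): [16, 41]
enqueue(91): [16, 41, 91]
enqueue(69): [16, 41, 91, 69]
enqueue(76): [16, 41, 91, 69, 76]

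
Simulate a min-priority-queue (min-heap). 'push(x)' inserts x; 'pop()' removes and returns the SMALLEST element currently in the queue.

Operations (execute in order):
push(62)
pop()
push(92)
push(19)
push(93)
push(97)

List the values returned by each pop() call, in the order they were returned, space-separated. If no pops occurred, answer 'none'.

Answer: 62

Derivation:
push(62): heap contents = [62]
pop() → 62: heap contents = []
push(92): heap contents = [92]
push(19): heap contents = [19, 92]
push(93): heap contents = [19, 92, 93]
push(97): heap contents = [19, 92, 93, 97]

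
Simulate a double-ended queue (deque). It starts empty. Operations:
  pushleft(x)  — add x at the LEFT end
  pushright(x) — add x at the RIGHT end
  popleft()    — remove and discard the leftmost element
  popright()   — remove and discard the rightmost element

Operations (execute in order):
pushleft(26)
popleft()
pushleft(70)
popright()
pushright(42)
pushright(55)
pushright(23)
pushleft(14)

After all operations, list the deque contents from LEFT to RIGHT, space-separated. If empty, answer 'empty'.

Answer: 14 42 55 23

Derivation:
pushleft(26): [26]
popleft(): []
pushleft(70): [70]
popright(): []
pushright(42): [42]
pushright(55): [42, 55]
pushright(23): [42, 55, 23]
pushleft(14): [14, 42, 55, 23]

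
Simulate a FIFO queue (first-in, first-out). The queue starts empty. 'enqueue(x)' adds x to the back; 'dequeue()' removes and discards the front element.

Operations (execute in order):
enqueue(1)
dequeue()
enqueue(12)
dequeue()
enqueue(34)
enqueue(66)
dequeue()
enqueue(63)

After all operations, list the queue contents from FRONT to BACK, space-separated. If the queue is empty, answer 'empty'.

Answer: 66 63

Derivation:
enqueue(1): [1]
dequeue(): []
enqueue(12): [12]
dequeue(): []
enqueue(34): [34]
enqueue(66): [34, 66]
dequeue(): [66]
enqueue(63): [66, 63]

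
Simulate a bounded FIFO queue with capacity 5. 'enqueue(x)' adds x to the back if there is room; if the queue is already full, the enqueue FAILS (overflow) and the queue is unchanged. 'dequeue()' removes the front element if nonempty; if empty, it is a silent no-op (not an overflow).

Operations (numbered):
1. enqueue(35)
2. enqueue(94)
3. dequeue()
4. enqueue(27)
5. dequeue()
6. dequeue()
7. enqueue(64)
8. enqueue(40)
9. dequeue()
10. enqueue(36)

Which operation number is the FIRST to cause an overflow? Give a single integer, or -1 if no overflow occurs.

Answer: -1

Derivation:
1. enqueue(35): size=1
2. enqueue(94): size=2
3. dequeue(): size=1
4. enqueue(27): size=2
5. dequeue(): size=1
6. dequeue(): size=0
7. enqueue(64): size=1
8. enqueue(40): size=2
9. dequeue(): size=1
10. enqueue(36): size=2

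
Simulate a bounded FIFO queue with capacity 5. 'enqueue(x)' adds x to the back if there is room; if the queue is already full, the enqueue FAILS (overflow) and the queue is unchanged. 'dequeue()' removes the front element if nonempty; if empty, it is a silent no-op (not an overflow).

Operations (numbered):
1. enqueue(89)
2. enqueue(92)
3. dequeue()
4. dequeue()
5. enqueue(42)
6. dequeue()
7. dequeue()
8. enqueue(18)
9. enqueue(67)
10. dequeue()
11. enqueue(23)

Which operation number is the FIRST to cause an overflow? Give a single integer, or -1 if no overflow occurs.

Answer: -1

Derivation:
1. enqueue(89): size=1
2. enqueue(92): size=2
3. dequeue(): size=1
4. dequeue(): size=0
5. enqueue(42): size=1
6. dequeue(): size=0
7. dequeue(): empty, no-op, size=0
8. enqueue(18): size=1
9. enqueue(67): size=2
10. dequeue(): size=1
11. enqueue(23): size=2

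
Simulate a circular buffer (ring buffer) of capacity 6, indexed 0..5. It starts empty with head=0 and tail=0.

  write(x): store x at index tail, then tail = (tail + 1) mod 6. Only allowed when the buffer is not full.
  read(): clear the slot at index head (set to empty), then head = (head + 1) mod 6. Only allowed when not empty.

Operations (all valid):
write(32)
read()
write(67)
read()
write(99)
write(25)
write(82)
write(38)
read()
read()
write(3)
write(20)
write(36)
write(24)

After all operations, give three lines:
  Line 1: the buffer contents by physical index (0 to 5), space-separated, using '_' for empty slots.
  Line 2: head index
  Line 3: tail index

write(32): buf=[32 _ _ _ _ _], head=0, tail=1, size=1
read(): buf=[_ _ _ _ _ _], head=1, tail=1, size=0
write(67): buf=[_ 67 _ _ _ _], head=1, tail=2, size=1
read(): buf=[_ _ _ _ _ _], head=2, tail=2, size=0
write(99): buf=[_ _ 99 _ _ _], head=2, tail=3, size=1
write(25): buf=[_ _ 99 25 _ _], head=2, tail=4, size=2
write(82): buf=[_ _ 99 25 82 _], head=2, tail=5, size=3
write(38): buf=[_ _ 99 25 82 38], head=2, tail=0, size=4
read(): buf=[_ _ _ 25 82 38], head=3, tail=0, size=3
read(): buf=[_ _ _ _ 82 38], head=4, tail=0, size=2
write(3): buf=[3 _ _ _ 82 38], head=4, tail=1, size=3
write(20): buf=[3 20 _ _ 82 38], head=4, tail=2, size=4
write(36): buf=[3 20 36 _ 82 38], head=4, tail=3, size=5
write(24): buf=[3 20 36 24 82 38], head=4, tail=4, size=6

Answer: 3 20 36 24 82 38
4
4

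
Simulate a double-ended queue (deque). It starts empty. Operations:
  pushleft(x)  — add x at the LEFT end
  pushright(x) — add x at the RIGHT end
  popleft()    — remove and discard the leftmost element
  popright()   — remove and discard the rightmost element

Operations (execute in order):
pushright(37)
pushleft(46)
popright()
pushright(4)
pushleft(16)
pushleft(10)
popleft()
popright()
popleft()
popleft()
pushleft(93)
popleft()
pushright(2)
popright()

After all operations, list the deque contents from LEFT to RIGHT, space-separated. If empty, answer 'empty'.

pushright(37): [37]
pushleft(46): [46, 37]
popright(): [46]
pushright(4): [46, 4]
pushleft(16): [16, 46, 4]
pushleft(10): [10, 16, 46, 4]
popleft(): [16, 46, 4]
popright(): [16, 46]
popleft(): [46]
popleft(): []
pushleft(93): [93]
popleft(): []
pushright(2): [2]
popright(): []

Answer: empty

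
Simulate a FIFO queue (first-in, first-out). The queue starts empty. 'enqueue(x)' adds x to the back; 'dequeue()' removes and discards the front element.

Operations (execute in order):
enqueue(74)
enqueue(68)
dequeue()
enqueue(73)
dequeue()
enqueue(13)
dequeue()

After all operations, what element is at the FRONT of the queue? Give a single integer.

Answer: 13

Derivation:
enqueue(74): queue = [74]
enqueue(68): queue = [74, 68]
dequeue(): queue = [68]
enqueue(73): queue = [68, 73]
dequeue(): queue = [73]
enqueue(13): queue = [73, 13]
dequeue(): queue = [13]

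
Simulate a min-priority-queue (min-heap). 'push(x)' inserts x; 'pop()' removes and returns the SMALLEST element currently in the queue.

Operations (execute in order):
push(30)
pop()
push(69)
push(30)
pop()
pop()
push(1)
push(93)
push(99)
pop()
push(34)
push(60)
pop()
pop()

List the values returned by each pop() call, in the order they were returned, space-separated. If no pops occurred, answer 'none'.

Answer: 30 30 69 1 34 60

Derivation:
push(30): heap contents = [30]
pop() → 30: heap contents = []
push(69): heap contents = [69]
push(30): heap contents = [30, 69]
pop() → 30: heap contents = [69]
pop() → 69: heap contents = []
push(1): heap contents = [1]
push(93): heap contents = [1, 93]
push(99): heap contents = [1, 93, 99]
pop() → 1: heap contents = [93, 99]
push(34): heap contents = [34, 93, 99]
push(60): heap contents = [34, 60, 93, 99]
pop() → 34: heap contents = [60, 93, 99]
pop() → 60: heap contents = [93, 99]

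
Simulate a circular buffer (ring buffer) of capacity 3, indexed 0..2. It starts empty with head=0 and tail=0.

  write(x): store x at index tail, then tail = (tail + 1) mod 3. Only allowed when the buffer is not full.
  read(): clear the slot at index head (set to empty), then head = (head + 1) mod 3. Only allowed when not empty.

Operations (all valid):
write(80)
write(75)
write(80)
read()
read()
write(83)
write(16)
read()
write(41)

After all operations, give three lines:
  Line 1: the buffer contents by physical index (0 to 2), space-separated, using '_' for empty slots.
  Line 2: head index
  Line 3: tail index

Answer: 83 16 41
0
0

Derivation:
write(80): buf=[80 _ _], head=0, tail=1, size=1
write(75): buf=[80 75 _], head=0, tail=2, size=2
write(80): buf=[80 75 80], head=0, tail=0, size=3
read(): buf=[_ 75 80], head=1, tail=0, size=2
read(): buf=[_ _ 80], head=2, tail=0, size=1
write(83): buf=[83 _ 80], head=2, tail=1, size=2
write(16): buf=[83 16 80], head=2, tail=2, size=3
read(): buf=[83 16 _], head=0, tail=2, size=2
write(41): buf=[83 16 41], head=0, tail=0, size=3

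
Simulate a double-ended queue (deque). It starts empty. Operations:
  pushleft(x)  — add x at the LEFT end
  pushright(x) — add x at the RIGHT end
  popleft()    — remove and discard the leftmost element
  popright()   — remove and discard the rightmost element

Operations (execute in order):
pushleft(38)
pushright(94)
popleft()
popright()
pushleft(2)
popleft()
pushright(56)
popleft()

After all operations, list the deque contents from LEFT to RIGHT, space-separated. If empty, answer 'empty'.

Answer: empty

Derivation:
pushleft(38): [38]
pushright(94): [38, 94]
popleft(): [94]
popright(): []
pushleft(2): [2]
popleft(): []
pushright(56): [56]
popleft(): []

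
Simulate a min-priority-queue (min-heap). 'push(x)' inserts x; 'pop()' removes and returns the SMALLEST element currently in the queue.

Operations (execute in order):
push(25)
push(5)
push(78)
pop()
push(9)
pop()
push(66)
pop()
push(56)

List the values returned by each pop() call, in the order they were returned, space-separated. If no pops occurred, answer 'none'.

Answer: 5 9 25

Derivation:
push(25): heap contents = [25]
push(5): heap contents = [5, 25]
push(78): heap contents = [5, 25, 78]
pop() → 5: heap contents = [25, 78]
push(9): heap contents = [9, 25, 78]
pop() → 9: heap contents = [25, 78]
push(66): heap contents = [25, 66, 78]
pop() → 25: heap contents = [66, 78]
push(56): heap contents = [56, 66, 78]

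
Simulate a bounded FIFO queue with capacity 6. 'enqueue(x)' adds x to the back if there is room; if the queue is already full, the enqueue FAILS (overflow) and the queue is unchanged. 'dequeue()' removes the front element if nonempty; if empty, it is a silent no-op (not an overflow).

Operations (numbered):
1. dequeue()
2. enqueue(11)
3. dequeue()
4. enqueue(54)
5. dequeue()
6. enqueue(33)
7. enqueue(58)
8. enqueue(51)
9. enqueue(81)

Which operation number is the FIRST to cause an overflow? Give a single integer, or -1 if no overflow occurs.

Answer: -1

Derivation:
1. dequeue(): empty, no-op, size=0
2. enqueue(11): size=1
3. dequeue(): size=0
4. enqueue(54): size=1
5. dequeue(): size=0
6. enqueue(33): size=1
7. enqueue(58): size=2
8. enqueue(51): size=3
9. enqueue(81): size=4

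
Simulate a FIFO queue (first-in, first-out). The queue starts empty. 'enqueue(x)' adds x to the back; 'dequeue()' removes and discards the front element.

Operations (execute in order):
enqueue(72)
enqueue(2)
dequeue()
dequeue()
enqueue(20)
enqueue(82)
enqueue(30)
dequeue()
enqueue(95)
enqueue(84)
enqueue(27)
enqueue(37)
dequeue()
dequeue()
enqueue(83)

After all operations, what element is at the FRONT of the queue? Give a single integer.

enqueue(72): queue = [72]
enqueue(2): queue = [72, 2]
dequeue(): queue = [2]
dequeue(): queue = []
enqueue(20): queue = [20]
enqueue(82): queue = [20, 82]
enqueue(30): queue = [20, 82, 30]
dequeue(): queue = [82, 30]
enqueue(95): queue = [82, 30, 95]
enqueue(84): queue = [82, 30, 95, 84]
enqueue(27): queue = [82, 30, 95, 84, 27]
enqueue(37): queue = [82, 30, 95, 84, 27, 37]
dequeue(): queue = [30, 95, 84, 27, 37]
dequeue(): queue = [95, 84, 27, 37]
enqueue(83): queue = [95, 84, 27, 37, 83]

Answer: 95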